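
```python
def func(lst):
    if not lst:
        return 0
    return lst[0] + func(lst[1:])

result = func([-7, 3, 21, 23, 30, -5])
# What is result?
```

(-7) + 3 + 21 + 23 + 30 + (-5) + 0 = 65

Answer: 65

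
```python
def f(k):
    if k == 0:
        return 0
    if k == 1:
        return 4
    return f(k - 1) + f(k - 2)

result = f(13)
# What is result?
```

Build up from base cases: f(0)=0, f(1)=4, f(2)=4, f(3)=8, f(4)=12, f(5)=20, f(6)=32, ..., f(13)=932

Answer: 932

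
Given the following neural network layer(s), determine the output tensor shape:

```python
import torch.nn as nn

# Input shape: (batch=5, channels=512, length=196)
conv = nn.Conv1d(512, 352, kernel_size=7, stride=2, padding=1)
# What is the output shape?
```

Input: (5, 512, 196) -> Output: (5, 352, 96)

Answer: (5, 352, 96)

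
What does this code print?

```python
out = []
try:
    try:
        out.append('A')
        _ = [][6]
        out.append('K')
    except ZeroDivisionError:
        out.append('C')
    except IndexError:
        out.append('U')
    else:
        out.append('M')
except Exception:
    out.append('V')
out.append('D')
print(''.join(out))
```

Execution trace: 'A' (inner try body) → 'U' (inner except IndexError) → 'D' (after the try/except). Output: AUD

Answer: AUD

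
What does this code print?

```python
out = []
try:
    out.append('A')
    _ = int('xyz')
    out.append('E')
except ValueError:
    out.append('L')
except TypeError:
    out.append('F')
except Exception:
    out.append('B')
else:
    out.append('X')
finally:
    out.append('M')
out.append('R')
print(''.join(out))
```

Execution trace: 'A' (try body) → 'L' (except ValueError) → 'M' (finally) → 'R' (after the try/except). Output: ALMR

Answer: ALMR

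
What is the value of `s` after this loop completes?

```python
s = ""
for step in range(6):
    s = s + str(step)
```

Concatenate digits 0 to 5
`s` takes the values: "" → "0" → "01" → "012" → "0123" → "01234" → "012345"

Answer: "012345"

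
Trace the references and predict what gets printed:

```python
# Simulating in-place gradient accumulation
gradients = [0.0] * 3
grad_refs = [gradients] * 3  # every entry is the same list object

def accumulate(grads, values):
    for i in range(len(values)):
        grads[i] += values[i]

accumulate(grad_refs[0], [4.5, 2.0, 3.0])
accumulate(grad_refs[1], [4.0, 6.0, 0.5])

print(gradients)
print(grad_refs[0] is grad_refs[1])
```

Key concept: gradient accumulation aliasing.
Step by step:
`gradients = [0.0] * 3` → gradients = [0.0, 0.0, 0.0]
`grad_refs = [gradients] * 3` → grad_refs = [[0.0, 0.0, 0.0], [0.0, 0.0, 0.0], [0.0, 0.0, 0.0]]
`accumulate(grad_refs[0], [4.5, 2.0, 3.0])` → gradients = [4.5, 2.0, 3.0]; grad_refs = [[4.5, 2.0, 3.0], [4.5, 2.0, 3.0], [4.5, 2.0, 3.0]]
`accumulate(grad_refs[1], [4.0, 6.0, 0.5])` → gradients = [8.5, 8.0, 3.5]; grad_refs = [[8.5, 8.0, 3.5], [8.5, 8.0, 3.5], [8.5, 8.0, 3.5]]
`print(gradients)` → prints [8.5, 8.0, 3.5]
`print(grad_refs[0] is grad_refs[1])` → prints True

Answer:
[8.5, 8.0, 3.5]
True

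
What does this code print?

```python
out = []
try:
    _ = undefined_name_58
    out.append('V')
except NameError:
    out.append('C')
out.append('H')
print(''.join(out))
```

Execution trace: 'C' (except NameError) → 'H' (after the try/except). Output: CH

Answer: CH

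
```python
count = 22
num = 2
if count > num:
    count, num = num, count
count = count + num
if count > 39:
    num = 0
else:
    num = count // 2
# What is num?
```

Trace:
`count = 22` → count = 22
`num = 2` → num = 2
`if count > num: ...` → count > num is True → count = 2; num = 22
`count = count + num` → count = 24
`if count > 39: ...` → count > 39 is False, take else branch → num = 12
So num = 12

Answer: 12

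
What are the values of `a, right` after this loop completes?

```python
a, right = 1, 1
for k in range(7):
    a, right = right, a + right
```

Fibonacci: after 7 iterations
`a, right` takes the values: (1, 1) → (1, 2) → (2, 3) → (3, 5) → (5, 8) → (8, 13) → (13, 21) → (21, 34)

Answer: 21, 34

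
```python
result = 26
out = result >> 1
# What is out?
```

Trace:
`result = 26` → result = 26
`out = result >> 1` → out = 13
So out = 13

Answer: 13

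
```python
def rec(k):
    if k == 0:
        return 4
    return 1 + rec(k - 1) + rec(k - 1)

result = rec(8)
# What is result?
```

rec(k) = 1 + 2·rec(k-1), rec(0)=4. Closed form: (4+1)·2^8 - 1 = 1279.

Answer: 1279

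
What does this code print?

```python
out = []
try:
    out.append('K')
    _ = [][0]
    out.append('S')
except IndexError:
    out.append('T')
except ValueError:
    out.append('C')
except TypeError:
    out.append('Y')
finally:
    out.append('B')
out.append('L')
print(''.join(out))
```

Execution trace: 'K' (try body) → 'T' (except IndexError) → 'B' (finally) → 'L' (after the try/except). Output: KTBL

Answer: KTBL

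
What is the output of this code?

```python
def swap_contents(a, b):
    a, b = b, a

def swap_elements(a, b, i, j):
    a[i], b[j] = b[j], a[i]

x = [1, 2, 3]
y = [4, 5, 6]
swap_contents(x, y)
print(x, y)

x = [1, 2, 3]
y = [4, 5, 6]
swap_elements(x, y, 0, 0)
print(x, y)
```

Key concept: parameter rebinding vs mutation.
Step by step:
`x = [1, 2, 3]` → x = [1, 2, 3]
`y = [4, 5, 6]` → y = [4, 5, 6]
`swap_contents(x, y)` → no visible change to tracked variables
`print(x, y)` → prints [1, 2, 3] [4, 5, 6]
`x = [1, 2, 3]` → x = [1, 2, 3]
`y = [4, 5, 6]` → y = [4, 5, 6]
`swap_elements(x, y, 0, 0)` → x = [4, 2, 3]; y = [1, 5, 6]
`print(x, y)` → prints [4, 2, 3] [1, 5, 6]

Answer:
[1, 2, 3] [4, 5, 6]
[4, 2, 3] [1, 5, 6]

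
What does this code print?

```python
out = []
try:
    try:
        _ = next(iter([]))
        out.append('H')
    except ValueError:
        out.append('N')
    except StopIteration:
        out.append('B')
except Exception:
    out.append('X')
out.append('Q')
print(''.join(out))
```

Execution trace: 'B' (inner except StopIteration) → 'Q' (after the try/except). Output: BQ

Answer: BQ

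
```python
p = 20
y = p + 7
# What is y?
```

Trace:
`p = 20` → p = 20
`y = p + 7` → y = 27
So y = 27

Answer: 27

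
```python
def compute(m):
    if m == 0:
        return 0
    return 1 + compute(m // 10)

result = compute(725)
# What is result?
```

Count of digits of 725: 3

Answer: 3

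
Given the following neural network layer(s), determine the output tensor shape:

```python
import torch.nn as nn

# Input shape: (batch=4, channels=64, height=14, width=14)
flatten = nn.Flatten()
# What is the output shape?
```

Input: (4, 64, 14, 14) -> Output: (4, 12544)

Answer: (4, 12544)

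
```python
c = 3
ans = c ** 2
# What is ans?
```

Trace:
`c = 3` → c = 3
`ans = c ** 2` → ans = 9
So ans = 9

Answer: 9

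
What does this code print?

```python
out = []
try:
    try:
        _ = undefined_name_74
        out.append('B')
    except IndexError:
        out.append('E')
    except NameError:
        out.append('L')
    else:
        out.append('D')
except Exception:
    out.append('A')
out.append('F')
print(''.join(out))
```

Execution trace: 'L' (inner except NameError) → 'F' (after the try/except). Output: LF

Answer: LF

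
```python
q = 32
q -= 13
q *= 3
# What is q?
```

Trace:
`q = 32` → q = 32
`q -= 13` → q = 19
`q *= 3` → q = 57
So q = 57

Answer: 57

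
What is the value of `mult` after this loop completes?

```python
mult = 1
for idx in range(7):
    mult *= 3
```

3^7 = 2187
`mult` takes the values: 1 → 3 → 9 → 27 → 81 → 243 → 729 → 2187

Answer: 2187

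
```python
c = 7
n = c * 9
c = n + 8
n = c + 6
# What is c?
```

Trace:
`c = 7` → c = 7
`n = c * 9` → n = 63
`c = n + 8` → c = 71
`n = c + 6` → n = 77
So c = 71

Answer: 71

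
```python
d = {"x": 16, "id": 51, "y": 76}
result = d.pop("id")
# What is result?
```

Trace:
`d = {"x": 16, "id": 51, "y": 76}` → d = {'x': 16, 'id': 51, 'y': 76}
`result = d.pop("id")` → d = {'x': 16, 'y': 76}; result = 51
So result = 51

Answer: 51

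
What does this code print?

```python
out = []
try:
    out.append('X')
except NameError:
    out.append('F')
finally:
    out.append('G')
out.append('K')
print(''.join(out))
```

Execution trace: 'X' (try body, no exception) → 'G' (finally) → 'K' (after the try/except). Output: XGK

Answer: XGK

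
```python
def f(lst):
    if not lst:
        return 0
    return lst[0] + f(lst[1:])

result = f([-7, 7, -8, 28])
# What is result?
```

(-7) + 7 + (-8) + 28 + 0 = 20

Answer: 20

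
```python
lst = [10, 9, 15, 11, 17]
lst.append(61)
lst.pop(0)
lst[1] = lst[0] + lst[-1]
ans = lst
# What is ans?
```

Trace:
`lst = [10, 9, 15, 11, 17]` → lst = [10, 9, 15, 11, 17]
`lst.append(61)` → lst = [10, 9, 15, 11, 17, 61]
`lst.pop(0)` → lst = [9, 15, 11, 17, 61]
`lst[1] = lst[0] + lst[-1]` → lst = [9, 70, 11, 17, 61]
`ans = lst` → ans = [9, 70, 11, 17, 61]
So ans = [9, 70, 11, 17, 61]

Answer: [9, 70, 11, 17, 61]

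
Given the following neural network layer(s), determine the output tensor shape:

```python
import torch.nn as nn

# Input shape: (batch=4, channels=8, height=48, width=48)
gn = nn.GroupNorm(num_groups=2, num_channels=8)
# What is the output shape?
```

Input: (4, 8, 48, 48) -> Output: (4, 8, 48, 48)

Answer: (4, 8, 48, 48)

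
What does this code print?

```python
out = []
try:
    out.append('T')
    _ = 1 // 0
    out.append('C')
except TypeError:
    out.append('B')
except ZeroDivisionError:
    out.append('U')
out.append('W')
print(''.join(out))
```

Execution trace: 'T' (try body) → 'U' (except ZeroDivisionError) → 'W' (after the try/except). Output: TUW

Answer: TUW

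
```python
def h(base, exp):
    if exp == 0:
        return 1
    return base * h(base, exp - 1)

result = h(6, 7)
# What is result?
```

h(6, 7) = 6 * 6 * 6 * 6 * 6 * 6 * 6 = 279936

Answer: 279936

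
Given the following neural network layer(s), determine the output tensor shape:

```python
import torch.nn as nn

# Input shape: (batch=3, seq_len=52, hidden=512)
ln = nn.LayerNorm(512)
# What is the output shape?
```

Input: (3, 52, 512) -> Output: (3, 52, 512)

Answer: (3, 52, 512)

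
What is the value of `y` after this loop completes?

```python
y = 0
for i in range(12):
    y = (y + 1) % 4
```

Increment mod 4, 12 times = 0
`y` takes the values: 0 → 1 → 2 → 3 → 0 → 1 → 2 → 3 → 0 → 1 → 2 → 3 → 0

Answer: 0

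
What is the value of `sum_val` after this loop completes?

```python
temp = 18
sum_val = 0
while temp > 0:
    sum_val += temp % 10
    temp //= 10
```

Sum digits of 18
`sum_val` takes the values: 0 → 8 → 9

Answer: 9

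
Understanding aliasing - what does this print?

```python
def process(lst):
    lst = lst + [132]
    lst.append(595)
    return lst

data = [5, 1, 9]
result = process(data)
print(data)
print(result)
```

Key concept: rebinding parameter vs mutation.
Step by step:
`data = [5, 1, 9]` → data = [5, 1, 9]
`result = process(data)` → result = [5, 1, 9, 132, 595]
`print(data)` → prints [5, 1, 9]
`print(result)` → prints [5, 1, 9, 132, 595]

Answer:
[5, 1, 9]
[5, 1, 9, 132, 595]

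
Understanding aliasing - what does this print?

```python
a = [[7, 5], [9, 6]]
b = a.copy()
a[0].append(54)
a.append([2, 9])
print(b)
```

Key concept: shallow copy with nested lists.
Step by step:
`a = [[7, 5], [9, 6]]` → a = [[7, 5], [9, 6]]
`b = a.copy()` → b = [[7, 5], [9, 6]]
`a[0].append(54)` → a = [[7, 5, 54], [9, 6]]; b = [[7, 5, 54], [9, 6]]
`a.append([2, 9])` → a = [[7, 5, 54], [9, 6], [2, 9]]
`print(b)` → prints [[7, 5, 54], [9, 6]]

Answer: [[7, 5, 54], [9, 6]]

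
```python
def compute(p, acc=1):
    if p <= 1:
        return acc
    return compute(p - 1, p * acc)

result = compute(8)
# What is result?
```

Accumulator trace (n, acc): (8, 1) -> (7, 8) -> (6, 56) -> (5, 336) -> (4, 1680) -> (3, 6720) -> (2, 20160) -> (1, 40320) -> return 40320

Answer: 40320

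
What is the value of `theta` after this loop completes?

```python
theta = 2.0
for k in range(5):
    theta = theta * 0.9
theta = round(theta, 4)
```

Exponential decay: 2.0 * 0.9^5
`theta` takes the values: 2.0 → 1.8 → 1.62 → 1.458 → 1.3122 → 1.18098 → 1.181

Answer: 1.181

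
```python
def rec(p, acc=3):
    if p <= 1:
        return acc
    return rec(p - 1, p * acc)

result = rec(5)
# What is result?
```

Accumulator trace (n, acc): (5, 3) -> (4, 15) -> (3, 60) -> (2, 180) -> (1, 360) -> return 360

Answer: 360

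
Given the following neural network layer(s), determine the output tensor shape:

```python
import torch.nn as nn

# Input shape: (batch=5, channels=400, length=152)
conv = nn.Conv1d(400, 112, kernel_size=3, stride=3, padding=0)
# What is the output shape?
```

Input: (5, 400, 152) -> Output: (5, 112, 50)

Answer: (5, 112, 50)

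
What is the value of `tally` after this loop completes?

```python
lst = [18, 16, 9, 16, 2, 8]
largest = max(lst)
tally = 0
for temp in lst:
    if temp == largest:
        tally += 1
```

Count of max value 18 in [18, 16, 9, 16, 2, 8]
`tally` takes the values: 0 → 1

Answer: 1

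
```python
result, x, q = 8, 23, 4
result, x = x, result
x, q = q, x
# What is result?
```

Trace:
`result, x, q = 8, 23, 4` → result = 8; x = 23; q = 4
`result, x = x, result` → result = 23; x = 8
`x, q = q, x` → x = 4; q = 8
So result = 23

Answer: 23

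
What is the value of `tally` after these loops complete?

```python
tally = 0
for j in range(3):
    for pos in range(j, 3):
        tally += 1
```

Upper triangle: 3 + 2 + ... + 1
`tally` takes the values: 0 → 1 → 2 → 3 → 4 → 5 → 6

Answer: 6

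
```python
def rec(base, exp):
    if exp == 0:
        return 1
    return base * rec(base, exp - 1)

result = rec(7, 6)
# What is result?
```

rec(7, 6) = 7 * 7 * 7 * 7 * 7 * 7 = 117649

Answer: 117649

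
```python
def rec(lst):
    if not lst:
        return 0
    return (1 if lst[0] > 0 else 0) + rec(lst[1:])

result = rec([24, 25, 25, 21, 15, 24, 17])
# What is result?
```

Count of positive elements in [24, 25, 25, 21, 15, 24, 17] = 7

Answer: 7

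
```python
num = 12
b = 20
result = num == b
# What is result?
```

Trace:
`num = 12` → num = 12
`b = 20` → b = 20
`result = num == b` → result = False
So result = False

Answer: False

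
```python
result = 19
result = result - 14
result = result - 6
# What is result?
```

Trace:
`result = 19` → result = 19
`result = result - 14` → result = 5
`result = result - 6` → result = -1
So result = -1

Answer: -1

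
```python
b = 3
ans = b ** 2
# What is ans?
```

Trace:
`b = 3` → b = 3
`ans = b ** 2` → ans = 9
So ans = 9

Answer: 9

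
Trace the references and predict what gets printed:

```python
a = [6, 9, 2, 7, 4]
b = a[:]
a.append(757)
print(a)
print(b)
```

Key concept: slice [:] creates copy.
Step by step:
`a = [6, 9, 2, 7, 4]` → a = [6, 9, 2, 7, 4]
`b = a[:]` → b = [6, 9, 2, 7, 4]
`a.append(757)` → a = [6, 9, 2, 7, 4, 757]
`print(a)` → prints [6, 9, 2, 7, 4, 757]
`print(b)` → prints [6, 9, 2, 7, 4]

Answer:
[6, 9, 2, 7, 4, 757]
[6, 9, 2, 7, 4]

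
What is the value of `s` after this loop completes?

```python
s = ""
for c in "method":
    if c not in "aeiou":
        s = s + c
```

Remove vowels from 'method'
`s` takes the values: "" → "m" → "mt" → "mth" → "mthd"

Answer: "mthd"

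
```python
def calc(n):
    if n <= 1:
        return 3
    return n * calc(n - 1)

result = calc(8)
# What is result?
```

calc(8) = 8 * 7 * 6 * 5 * 4 * 3 * 2 * 3 = 120960

Answer: 120960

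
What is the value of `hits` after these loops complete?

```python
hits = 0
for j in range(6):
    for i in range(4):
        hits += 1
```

6 * 4 = 24
`hits` takes the values: 0 → 1 → 2 → 3 → 4 → 5 → 6 → 7 → 8 → 9 → 10 → 11 → 12 → 13 → 14 → 15 → 16 → 17 → 18 → 19 → 20 → 21 → 22 → 23 → 24

Answer: 24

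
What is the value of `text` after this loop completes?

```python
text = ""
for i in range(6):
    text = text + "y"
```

Repeat 'y' 6 times
`text` takes the values: "" → "y" → "yy" → "yyy" → "yyyy" → "yyyyy" → "yyyyyy"

Answer: "yyyyyy"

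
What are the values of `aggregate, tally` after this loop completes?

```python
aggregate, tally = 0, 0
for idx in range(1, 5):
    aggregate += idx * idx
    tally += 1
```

Sum of squares and count
`aggregate, tally` takes the values: (0, 0) → (1, 0) → (1, 1) → (5, 1) → (5, 2) → (14, 2) → (14, 3) → (30, 3) → (30, 4)

Answer: 30, 4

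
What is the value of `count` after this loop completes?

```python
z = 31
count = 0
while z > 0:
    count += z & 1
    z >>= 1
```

Count set bits in 31 (binary: 0b11111)
`count` takes the values: 0 → 1 → 2 → 3 → 4 → 5

Answer: 5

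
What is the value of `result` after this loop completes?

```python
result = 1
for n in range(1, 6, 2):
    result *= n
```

Product of 1, 3, 5, ... up to 5
`result` takes the values: 1 → 3 → 15

Answer: 15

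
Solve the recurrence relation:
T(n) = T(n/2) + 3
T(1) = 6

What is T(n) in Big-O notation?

Each step divides n by 2 and adds 3. After log_2(n) steps we reach T(1)=6. So T(n) = 3·log_2(n) + 6 = O(log n).

Answer: O(log n)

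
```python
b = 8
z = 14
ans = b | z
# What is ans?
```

Trace:
`b = 8` → b = 8
`z = 14` → z = 14
`ans = b | z` → ans = 14
So ans = 14

Answer: 14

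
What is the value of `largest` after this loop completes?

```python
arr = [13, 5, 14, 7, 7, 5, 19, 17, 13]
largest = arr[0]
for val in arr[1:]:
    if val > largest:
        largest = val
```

Maximum of [13, 5, 14, 7, 7, 5, 19, 17, 13]
`largest` takes the values: 13 → 14 → 19

Answer: 19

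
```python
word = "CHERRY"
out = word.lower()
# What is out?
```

Trace:
`word = "CHERRY"` → word = 'CHERRY'
`out = word.lower()` → out = 'cherry'
So out = 'cherry'

Answer: 'cherry'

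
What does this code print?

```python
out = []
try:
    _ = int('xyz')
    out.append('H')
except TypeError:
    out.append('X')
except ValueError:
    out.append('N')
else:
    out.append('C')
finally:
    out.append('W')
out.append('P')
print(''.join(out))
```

Execution trace: 'N' (except ValueError) → 'W' (finally) → 'P' (after the try/except). Output: NWP

Answer: NWP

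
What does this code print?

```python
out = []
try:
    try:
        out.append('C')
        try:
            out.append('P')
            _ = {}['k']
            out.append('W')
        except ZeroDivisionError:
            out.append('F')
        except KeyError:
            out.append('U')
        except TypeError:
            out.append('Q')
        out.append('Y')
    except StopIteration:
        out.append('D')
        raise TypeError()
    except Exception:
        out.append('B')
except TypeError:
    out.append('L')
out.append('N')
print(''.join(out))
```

Execution trace: 'C' (try body) → 'P' (inner try body) → 'U' (inner except KeyError) → 'Y' (try body, no exception) → 'N' (after the try/except). Output: CPUYN

Answer: CPUYN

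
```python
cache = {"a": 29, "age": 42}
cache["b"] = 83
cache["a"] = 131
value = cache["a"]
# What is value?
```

Trace:
`cache = {"a": 29, "age": 42}` → cache = {'a': 29, 'age': 42}
`cache["b"] = 83` → cache = {'a': 29, 'age': 42, 'b': 83}
`cache["a"] = 131` → cache = {'a': 131, 'age': 42, 'b': 83}
`value = cache["a"]` → value = 131
So value = 131

Answer: 131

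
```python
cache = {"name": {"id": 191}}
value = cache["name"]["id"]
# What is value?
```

Trace:
`cache = {"name": {"id": 191}}` → cache = {'name': {'id': 191}}
`value = cache["name"]["id"]` → value = 191
So value = 191

Answer: 191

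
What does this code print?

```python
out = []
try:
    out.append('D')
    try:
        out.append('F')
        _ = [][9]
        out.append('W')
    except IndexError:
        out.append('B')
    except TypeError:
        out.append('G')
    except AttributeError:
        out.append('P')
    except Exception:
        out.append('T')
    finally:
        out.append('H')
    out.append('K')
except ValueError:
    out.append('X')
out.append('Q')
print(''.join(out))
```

Execution trace: 'D' (try body) → 'F' (inner try body) → 'B' (inner except IndexError) → 'H' (inner finally) → 'K' (try body, no exception) → 'Q' (after the try/except). Output: DFBHKQ

Answer: DFBHKQ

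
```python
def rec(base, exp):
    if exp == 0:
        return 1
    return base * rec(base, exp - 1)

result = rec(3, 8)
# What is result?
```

rec(3, 8) = 3 * 3 * 3 * 3 * 3 * 3 * 3 * 3 = 6561

Answer: 6561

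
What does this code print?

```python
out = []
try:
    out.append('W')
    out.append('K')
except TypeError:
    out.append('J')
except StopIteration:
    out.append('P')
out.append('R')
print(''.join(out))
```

Execution trace: 'W' (try body) → 'K' (try body, no exception) → 'R' (after the try/except). Output: WKR

Answer: WKR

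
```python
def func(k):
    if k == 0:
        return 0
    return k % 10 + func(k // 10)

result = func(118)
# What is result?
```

Sum of digits of 118: 8 + 1 + 1 = 10

Answer: 10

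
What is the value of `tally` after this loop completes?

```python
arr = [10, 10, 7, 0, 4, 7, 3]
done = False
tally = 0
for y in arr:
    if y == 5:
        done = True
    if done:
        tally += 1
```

Count elements after first 5 in [10, 10, 7, 0, 4, 7, 3]
`tally` takes the values: 0

Answer: 0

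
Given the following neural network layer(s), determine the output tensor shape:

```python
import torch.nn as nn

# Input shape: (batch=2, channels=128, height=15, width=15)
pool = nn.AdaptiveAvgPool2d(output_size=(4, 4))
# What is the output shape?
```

Input: (2, 128, 15, 15) -> Output: (2, 128, 4, 4)

Answer: (2, 128, 4, 4)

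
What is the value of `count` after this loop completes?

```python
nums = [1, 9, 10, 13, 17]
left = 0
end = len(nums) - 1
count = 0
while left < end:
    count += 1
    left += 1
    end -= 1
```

Iterations until pointers meet (list length 5)
`count` takes the values: 0 → 1 → 2

Answer: 2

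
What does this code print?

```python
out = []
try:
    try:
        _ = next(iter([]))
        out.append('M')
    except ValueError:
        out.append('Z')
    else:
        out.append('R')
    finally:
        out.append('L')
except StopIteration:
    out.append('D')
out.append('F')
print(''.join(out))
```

Execution trace: 'L' (finally) → 'D' (outer except StopIteration) → 'F' (after the try/except). Output: LDF

Answer: LDF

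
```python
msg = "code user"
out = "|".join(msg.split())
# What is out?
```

Trace:
`msg = "code user"` → msg = 'code user'
`out = "|".join(msg.split())` → out = 'code|user'
So out = 'code|user'

Answer: 'code|user'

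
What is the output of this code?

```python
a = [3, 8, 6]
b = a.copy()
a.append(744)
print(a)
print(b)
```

Key concept: list.copy() creates independent copy.
Step by step:
`a = [3, 8, 6]` → a = [3, 8, 6]
`b = a.copy()` → b = [3, 8, 6]
`a.append(744)` → a = [3, 8, 6, 744]
`print(a)` → prints [3, 8, 6, 744]
`print(b)` → prints [3, 8, 6]

Answer:
[3, 8, 6, 744]
[3, 8, 6]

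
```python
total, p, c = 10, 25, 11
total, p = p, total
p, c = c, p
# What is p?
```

Trace:
`total, p, c = 10, 25, 11` → total = 10; p = 25; c = 11
`total, p = p, total` → total = 25; p = 10
`p, c = c, p` → p = 11; c = 10
So p = 11

Answer: 11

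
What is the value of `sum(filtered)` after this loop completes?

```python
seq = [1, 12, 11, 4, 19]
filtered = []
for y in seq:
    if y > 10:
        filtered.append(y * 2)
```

Sum of doubled values > 10
`filtered` takes the values: [] → [24] → [24, 22] → [24, 22, 38]
So `sum(filtered)` = 84

Answer: 84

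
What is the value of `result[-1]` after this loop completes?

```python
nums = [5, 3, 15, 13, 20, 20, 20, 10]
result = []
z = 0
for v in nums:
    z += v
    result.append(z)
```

Cumulative sum ends at 106
`result` takes the values: [] → [5] → [5, 8] → [5, 8, 23] → [5, 8, 23, 36] → [5, 8, 23, 36, 56] → [5, 8, 23, 36, 56, 76] → [5, 8, 23, 36, 56, 76, 96] → [5, 8, 23, 36, 56, 76, 96, 106]
So `result[-1]` = 106

Answer: 106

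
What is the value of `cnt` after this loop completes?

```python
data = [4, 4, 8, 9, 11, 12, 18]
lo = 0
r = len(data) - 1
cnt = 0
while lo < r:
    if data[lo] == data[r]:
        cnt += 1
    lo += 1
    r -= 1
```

Count matching pairs from ends
`cnt` takes the values: 0

Answer: 0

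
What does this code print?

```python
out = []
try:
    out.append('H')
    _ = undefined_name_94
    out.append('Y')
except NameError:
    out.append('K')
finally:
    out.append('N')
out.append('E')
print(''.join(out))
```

Execution trace: 'H' (try body) → 'K' (except NameError) → 'N' (finally) → 'E' (after the try/except). Output: HKNE

Answer: HKNE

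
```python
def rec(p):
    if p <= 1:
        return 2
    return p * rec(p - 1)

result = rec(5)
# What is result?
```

rec(5) = 5 * 4 * 3 * 2 * 2 = 240

Answer: 240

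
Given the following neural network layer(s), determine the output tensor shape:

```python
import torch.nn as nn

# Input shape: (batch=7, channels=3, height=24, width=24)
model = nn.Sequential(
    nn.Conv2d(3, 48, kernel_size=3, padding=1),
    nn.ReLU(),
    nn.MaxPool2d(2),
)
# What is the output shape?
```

Input: (7, 3, 24, 24) -> after Conv2d: (7, 48, 24, 24) -> after ReLU: (7, 48, 24, 24) -> Output: (7, 48, 12, 12)

Answer: (7, 48, 12, 12)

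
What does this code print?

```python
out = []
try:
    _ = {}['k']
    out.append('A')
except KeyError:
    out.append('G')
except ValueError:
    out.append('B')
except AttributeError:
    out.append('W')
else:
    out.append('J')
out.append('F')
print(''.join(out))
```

Execution trace: 'G' (except KeyError) → 'F' (after the try/except). Output: GF

Answer: GF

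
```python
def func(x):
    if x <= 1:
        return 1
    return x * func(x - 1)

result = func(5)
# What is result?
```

func(5) = 5 * 4 * 3 * 2 * 1 = 120

Answer: 120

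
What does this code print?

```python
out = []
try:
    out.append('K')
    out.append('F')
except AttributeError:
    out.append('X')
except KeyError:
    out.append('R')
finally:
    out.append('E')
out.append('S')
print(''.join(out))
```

Execution trace: 'K' (try body) → 'F' (try body, no exception) → 'E' (finally) → 'S' (after the try/except). Output: KFES

Answer: KFES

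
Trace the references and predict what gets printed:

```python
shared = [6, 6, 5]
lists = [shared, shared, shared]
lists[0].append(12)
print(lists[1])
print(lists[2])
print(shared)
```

Key concept: list of same reference.
Step by step:
`shared = [6, 6, 5]` → shared = [6, 6, 5]
`lists = [shared, shared, shared]` → lists = [[6, 6, 5], [6, 6, 5], [6, 6, 5]]
`lists[0].append(12)` → shared = [6, 6, 5, 12]; lists = [[6, 6, 5, 12], [6, 6, 5, 12], [6, 6, 5, 12]]
`print(lists[1])` → prints [6, 6, 5, 12]
`print(lists[2])` → prints [6, 6, 5, 12]
`print(shared)` → prints [6, 6, 5, 12]

Answer:
[6, 6, 5, 12]
[6, 6, 5, 12]
[6, 6, 5, 12]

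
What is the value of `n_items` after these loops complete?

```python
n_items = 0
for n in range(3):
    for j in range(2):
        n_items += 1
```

3 * 2 = 6
`n_items` takes the values: 0 → 1 → 2 → 3 → 4 → 5 → 6

Answer: 6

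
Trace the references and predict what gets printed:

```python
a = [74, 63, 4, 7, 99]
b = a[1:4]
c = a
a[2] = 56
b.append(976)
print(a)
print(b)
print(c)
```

Key concept: slice vs alias.
Step by step:
`a = [74, 63, 4, 7, 99]` → a = [74, 63, 4, 7, 99]
`b = a[1:4]` → b = [63, 4, 7]
`c = a` → c = [74, 63, 4, 7, 99] (same object as a)
`a[2] = 56` → a = [74, 63, 56, 7, 99] (same object as c); c = [74, 63, 56, 7, 99] (same object as a)
`b.append(976)` → b = [63, 4, 7, 976]
`print(a)` → prints [74, 63, 56, 7, 99]
`print(b)` → prints [63, 4, 7, 976]
`print(c)` → prints [74, 63, 56, 7, 99]

Answer:
[74, 63, 56, 7, 99]
[63, 4, 7, 976]
[74, 63, 56, 7, 99]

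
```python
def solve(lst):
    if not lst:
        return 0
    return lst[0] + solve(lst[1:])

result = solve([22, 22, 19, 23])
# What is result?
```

22 + 22 + 19 + 23 + 0 = 86

Answer: 86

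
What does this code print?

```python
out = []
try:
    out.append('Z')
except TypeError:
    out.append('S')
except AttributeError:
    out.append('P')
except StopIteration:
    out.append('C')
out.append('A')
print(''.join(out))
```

Execution trace: 'Z' (try body, no exception) → 'A' (after the try/except). Output: ZA

Answer: ZA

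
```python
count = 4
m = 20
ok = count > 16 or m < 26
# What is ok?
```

Trace:
`count = 4` → count = 4
`m = 20` → m = 20
`ok = count > 16 or m < 26` → ok = True
So ok = True

Answer: True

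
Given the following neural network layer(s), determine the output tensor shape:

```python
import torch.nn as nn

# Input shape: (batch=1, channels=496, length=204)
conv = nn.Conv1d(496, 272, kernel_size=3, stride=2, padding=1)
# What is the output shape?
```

Input: (1, 496, 204) -> Output: (1, 272, 102)

Answer: (1, 272, 102)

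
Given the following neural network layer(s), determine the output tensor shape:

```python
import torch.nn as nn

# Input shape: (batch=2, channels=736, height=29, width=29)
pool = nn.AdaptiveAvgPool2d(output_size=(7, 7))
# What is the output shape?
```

Input: (2, 736, 29, 29) -> Output: (2, 736, 7, 7)

Answer: (2, 736, 7, 7)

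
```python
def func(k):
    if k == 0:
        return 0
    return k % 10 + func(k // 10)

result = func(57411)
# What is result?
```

Sum of digits of 57411: 1 + 1 + 4 + 7 + 5 = 18

Answer: 18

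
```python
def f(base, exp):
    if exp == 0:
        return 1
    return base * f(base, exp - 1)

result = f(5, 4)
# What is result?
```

f(5, 4) = 5 * 5 * 5 * 5 = 625

Answer: 625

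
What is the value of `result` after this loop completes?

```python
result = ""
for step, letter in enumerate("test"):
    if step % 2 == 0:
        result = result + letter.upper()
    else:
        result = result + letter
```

Uppercase even positions in 'test'
`result` takes the values: "" → "T" → "Te" → "TeS" → "TeSt"

Answer: "TeSt"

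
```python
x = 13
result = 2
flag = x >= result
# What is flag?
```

Trace:
`x = 13` → x = 13
`result = 2` → result = 2
`flag = x >= result` → flag = True
So flag = True

Answer: True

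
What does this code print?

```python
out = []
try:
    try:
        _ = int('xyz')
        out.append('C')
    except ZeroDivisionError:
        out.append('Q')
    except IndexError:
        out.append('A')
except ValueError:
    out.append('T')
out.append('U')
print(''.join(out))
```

Execution trace: 'T' (outer except ValueError) → 'U' (after the try/except). Output: TU

Answer: TU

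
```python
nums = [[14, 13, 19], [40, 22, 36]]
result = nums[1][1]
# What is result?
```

Trace:
`nums = [[14, 13, 19], [40, 22, 36]]` → nums = [[14, 13, 19], [40, 22, 36]]
`result = nums[1][1]` → result = 22
So result = 22

Answer: 22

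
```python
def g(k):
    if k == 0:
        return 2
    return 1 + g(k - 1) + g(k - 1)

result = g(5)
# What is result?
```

g(k) = 1 + 2·g(k-1), g(0)=2. Closed form: (2+1)·2^5 - 1 = 95.

Answer: 95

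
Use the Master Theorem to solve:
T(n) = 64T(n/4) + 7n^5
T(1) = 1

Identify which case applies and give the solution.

a=64, b=4, f(n)=7n^5. log_4(64) = 3. Since c=5 > 3 and the regularity condition holds (64(n/4)^5 = (64/4^5)n^5 with 64/4^5 < 1), Case 3 applies: T(n) = Θ(f(n)) = O(n^5).

Answer: O(n^5) - Case 3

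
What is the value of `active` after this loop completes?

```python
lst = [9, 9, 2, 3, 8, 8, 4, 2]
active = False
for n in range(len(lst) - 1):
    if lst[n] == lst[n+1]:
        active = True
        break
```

Check consecutive duplicates in [9, 9, 2, 3, 8, 8, 4, 2]
`active` takes the values: False → True

Answer: True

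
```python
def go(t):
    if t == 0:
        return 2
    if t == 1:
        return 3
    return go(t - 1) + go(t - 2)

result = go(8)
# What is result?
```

Build up from base cases: go(0)=2, go(1)=3, go(2)=5, go(3)=8, go(4)=13, go(5)=21, go(6)=34, ..., go(8)=89

Answer: 89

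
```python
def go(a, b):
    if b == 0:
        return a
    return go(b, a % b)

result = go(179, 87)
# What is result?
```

go(179, 87) -> go(87, 5) -> go(5, 2) -> go(2, 1) -> go(1, 0) -> 1

Answer: 1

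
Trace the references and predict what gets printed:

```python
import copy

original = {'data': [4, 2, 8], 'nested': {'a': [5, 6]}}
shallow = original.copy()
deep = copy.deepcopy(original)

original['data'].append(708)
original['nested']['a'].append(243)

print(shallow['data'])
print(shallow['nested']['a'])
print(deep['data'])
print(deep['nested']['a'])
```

Key concept: comparing shallow vs deep copy.
Step by step:
`original = {'data': [4, 2, 8], 'nested': {'a': [5, 6]}}` → original = {'data': [4, 2, 8], 'nested': {'a': [5, 6]}}
`shallow = original.copy()` → shallow = {'data': [4, 2, 8], 'nested': {'a': [5, 6]}}
`deep = copy.deepcopy(original)` → deep = {'data': [4, 2, 8], 'nested': {'a': [5, 6]}}
`original['data'].append(708)` → original = {'data': [4, 2, 8, 708], 'nested': {'a': [5, 6]}}; shallow = {'data': [4, 2, 8, 708], 'nested': {'a': [5, 6]}}
`original['nested']['a'].append(243)` → original = {'data': [4, 2, 8, 708], 'nested': {'a': [5, 6, 243]}}; shallow = {'data': [4, 2, 8, 708], 'nested': {'a': [5, 6, 243]}}
`print(shallow['data'])` → prints [4, 2, 8, 708]
`print(shallow['nested']['a'])` → prints [5, 6, 243]
`print(deep['data'])` → prints [4, 2, 8]
`print(deep['nested']['a'])` → prints [5, 6]

Answer:
[4, 2, 8, 708]
[5, 6, 243]
[4, 2, 8]
[5, 6]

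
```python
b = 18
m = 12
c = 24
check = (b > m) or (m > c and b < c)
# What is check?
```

Trace:
`b = 18` → b = 18
`m = 12` → m = 12
`c = 24` → c = 24
`check = (b > m) or (m > c and b < c)` → check = True
So check = True

Answer: True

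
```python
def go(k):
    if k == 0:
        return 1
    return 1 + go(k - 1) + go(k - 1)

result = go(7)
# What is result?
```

go(k) = 1 + 2·go(k-1), go(0)=1. Closed form: (1+1)·2^7 - 1 = 255.

Answer: 255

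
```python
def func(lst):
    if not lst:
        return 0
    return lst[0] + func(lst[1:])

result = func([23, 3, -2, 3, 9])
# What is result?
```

23 + 3 + (-2) + 3 + 9 + 0 = 36

Answer: 36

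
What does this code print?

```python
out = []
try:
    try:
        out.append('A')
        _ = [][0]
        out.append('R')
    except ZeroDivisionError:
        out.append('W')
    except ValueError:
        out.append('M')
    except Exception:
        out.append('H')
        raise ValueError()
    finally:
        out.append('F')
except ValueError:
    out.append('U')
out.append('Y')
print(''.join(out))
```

Execution trace: 'A' (inner try body) → 'H' (inner except Exception) → 'F' (inner finally) → 'U' (outer except ValueError) → 'Y' (after the try/except). Output: AHFUY

Answer: AHFUY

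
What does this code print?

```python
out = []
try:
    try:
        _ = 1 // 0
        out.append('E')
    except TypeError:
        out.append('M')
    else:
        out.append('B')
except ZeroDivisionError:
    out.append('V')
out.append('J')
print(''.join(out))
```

Execution trace: 'V' (outer except ZeroDivisionError) → 'J' (after the try/except). Output: VJ

Answer: VJ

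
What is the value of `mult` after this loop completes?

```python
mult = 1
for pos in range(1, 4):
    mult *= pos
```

3! = 6
`mult` takes the values: 1 → 2 → 6

Answer: 6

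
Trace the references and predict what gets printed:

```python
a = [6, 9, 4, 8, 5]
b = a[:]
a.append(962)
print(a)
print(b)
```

Key concept: slice [:] creates copy.
Step by step:
`a = [6, 9, 4, 8, 5]` → a = [6, 9, 4, 8, 5]
`b = a[:]` → b = [6, 9, 4, 8, 5]
`a.append(962)` → a = [6, 9, 4, 8, 5, 962]
`print(a)` → prints [6, 9, 4, 8, 5, 962]
`print(b)` → prints [6, 9, 4, 8, 5]

Answer:
[6, 9, 4, 8, 5, 962]
[6, 9, 4, 8, 5]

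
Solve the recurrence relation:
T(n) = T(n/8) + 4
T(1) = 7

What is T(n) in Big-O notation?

Each step divides n by 8 and adds 4. After log_8(n) steps we reach T(1)=7. So T(n) = 4·log_8(n) + 7 = O(log n).

Answer: O(log n)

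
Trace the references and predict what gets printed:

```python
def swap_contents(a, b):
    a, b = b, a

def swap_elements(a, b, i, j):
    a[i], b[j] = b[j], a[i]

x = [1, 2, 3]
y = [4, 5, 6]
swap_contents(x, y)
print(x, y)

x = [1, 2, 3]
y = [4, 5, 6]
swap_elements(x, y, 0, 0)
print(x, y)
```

Key concept: parameter rebinding vs mutation.
Step by step:
`x = [1, 2, 3]` → x = [1, 2, 3]
`y = [4, 5, 6]` → y = [4, 5, 6]
`swap_contents(x, y)` → no visible change to tracked variables
`print(x, y)` → prints [1, 2, 3] [4, 5, 6]
`x = [1, 2, 3]` → x = [1, 2, 3]
`y = [4, 5, 6]` → y = [4, 5, 6]
`swap_elements(x, y, 0, 0)` → x = [4, 2, 3]; y = [1, 5, 6]
`print(x, y)` → prints [4, 2, 3] [1, 5, 6]

Answer:
[1, 2, 3] [4, 5, 6]
[4, 2, 3] [1, 5, 6]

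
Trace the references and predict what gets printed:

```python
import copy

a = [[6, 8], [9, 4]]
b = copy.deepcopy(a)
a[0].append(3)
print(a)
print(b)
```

Key concept: deep copy is fully independent.
Step by step:
`a = [[6, 8], [9, 4]]` → a = [[6, 8], [9, 4]]
`b = copy.deepcopy(a)` → b = [[6, 8], [9, 4]]
`a[0].append(3)` → a = [[6, 8, 3], [9, 4]]
`print(a)` → prints [[6, 8, 3], [9, 4]]
`print(b)` → prints [[6, 8], [9, 4]]

Answer:
[[6, 8, 3], [9, 4]]
[[6, 8], [9, 4]]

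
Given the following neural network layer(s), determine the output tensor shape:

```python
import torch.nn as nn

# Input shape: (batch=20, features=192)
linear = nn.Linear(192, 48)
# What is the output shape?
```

Input: (20, 192) -> Output: (20, 48)

Answer: (20, 48)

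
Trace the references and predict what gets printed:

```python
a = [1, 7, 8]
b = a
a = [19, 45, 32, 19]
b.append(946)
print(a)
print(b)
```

Key concept: rebinding vs mutation: a is rebound to a new list, b still points at the original.
Step by step:
`a = [1, 7, 8]` → a = [1, 7, 8]
`b = a` → b = [1, 7, 8] (same object as a)
`a = [19, 45, 32, 19]` → a = [19, 45, 32, 19]
`b.append(946)` → b = [1, 7, 8, 946]
`print(a)` → prints [19, 45, 32, 19]
`print(b)` → prints [1, 7, 8, 946]

Answer:
[19, 45, 32, 19]
[1, 7, 8, 946]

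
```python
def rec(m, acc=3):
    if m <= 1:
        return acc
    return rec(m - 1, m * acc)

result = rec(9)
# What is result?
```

Accumulator trace (n, acc): (9, 3) -> (8, 27) -> (7, 216) -> (6, 1512) -> (5, 9072) -> (4, 45360) -> (3, 181440) -> (2, 544320) -> (1, 1088640) -> return 1088640

Answer: 1088640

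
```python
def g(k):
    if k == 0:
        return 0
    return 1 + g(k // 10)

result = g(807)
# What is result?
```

Count of digits of 807: 3

Answer: 3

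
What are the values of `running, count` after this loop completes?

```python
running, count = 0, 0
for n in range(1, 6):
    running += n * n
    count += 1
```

Sum of squares and count
`running, count` takes the values: (0, 0) → (1, 0) → (1, 1) → (5, 1) → (5, 2) → (14, 2) → (14, 3) → (30, 3) → (30, 4) → (55, 4) → (55, 5)

Answer: 55, 5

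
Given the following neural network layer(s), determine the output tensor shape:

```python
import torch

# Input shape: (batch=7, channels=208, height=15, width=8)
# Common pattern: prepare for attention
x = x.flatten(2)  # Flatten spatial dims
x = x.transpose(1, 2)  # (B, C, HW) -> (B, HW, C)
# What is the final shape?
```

Input: (7, 208, 15, 8) -> after flatten(2): (7, 208, 120) -> Output: (7, 120, 208)

Answer: (7, 120, 208)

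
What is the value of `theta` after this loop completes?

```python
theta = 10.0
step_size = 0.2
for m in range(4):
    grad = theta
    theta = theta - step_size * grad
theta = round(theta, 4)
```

Gradient descent: w = 10.0 * (1 - 0.2)^4
`theta` takes the values: 10.0 → 8.0 → 6.4 → 5.12 → 4.096

Answer: 4.096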